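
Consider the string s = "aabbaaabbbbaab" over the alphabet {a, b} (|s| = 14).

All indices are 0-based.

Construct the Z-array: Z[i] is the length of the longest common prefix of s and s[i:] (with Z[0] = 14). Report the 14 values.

Z[0]=14
i=1: outside box; Z[1]=1 extend→box=[1,2)
i=2: outside box; Z[2]=0
i=3: outside box; Z[3]=0
i=4: outside box; Z[4]=2 extend→box=[4,6)
i=5: min(r-i=1, Z[1]=1)=1; Z[5]=4 extend→box=[5,9)
i=6: min(r-i=3, Z[1]=1)=1; Z[6]=1
i=7: min(r-i=2, Z[2]=0)=0; Z[7]=0
i=8: min(r-i=1, Z[3]=0)=0; Z[8]=0
i=9: outside box; Z[9]=0
i=10: outside box; Z[10]=0
i=11: outside box; Z[11]=3 extend→box=[11,14)
i=12: min(r-i=2, Z[1]=1)=1; Z[12]=1
i=13: min(r-i=1, Z[2]=0)=0; Z[13]=0

[14, 1, 0, 0, 2, 4, 1, 0, 0, 0, 0, 3, 1, 0]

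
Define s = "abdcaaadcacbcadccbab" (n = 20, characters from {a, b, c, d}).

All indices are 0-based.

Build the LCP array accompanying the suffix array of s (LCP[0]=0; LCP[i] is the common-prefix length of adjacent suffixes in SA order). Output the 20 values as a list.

[0, 2, 1, 2, 1, 1, 3, 0, 1, 1, 1, 0, 2, 2, 1, 2, 1, 0, 3, 2]

rank | idx | suffix
   0 |   4 | aaadcacbcadccbab
   1 |   5 | aadcacbcadccbab
   2 |  18 | ab
   3 |   0 | abdcaaadcacbcadccbab
   4 |   9 | acbcadccbab
   5 |   6 | adcacbcadccbab
   6 |  13 | adccbab
   7 |  19 | b
   8 |  17 | bab
   9 |  11 | bcadccbab
  10 |   1 | bdcaaadcacbcadccbab
  11 |   3 | caaadcacbcadccbab
  12 |   8 | cacbcadccbab
  13 |  12 | cadccbab
  14 |  16 | cbab
  15 |  10 | cbcadccbab
  16 |  15 | ccbab
  17 |   2 | dcaaadcacbcadccbab
  18 |   7 | dcacbcadccbab
  19 |  14 | dccbab

SA = [4, 5, 18, 0, 9, 6, 13, 19, 17, 11, 1, 3, 8, 12, 16, 10, 15, 2, 7, 14]
i: (SA[i-1],SA[i]) lcp shared
  1: (4,5) 2 'aa'
  2: (5,18) 1 'a'
  3: (18,0) 2 'ab'
  4: (0,9) 1 'a'
  5: (9,6) 1 'a'
  6: (6,13) 3 'adc'
  7: (13,19) 0 ''
  8: (19,17) 1 'b'
  9: (17,11) 1 'b'
  10: (11,1) 1 'b'
  11: (1,3) 0 ''
  12: (3,8) 2 'ca'
  13: (8,12) 2 'ca'
  14: (12,16) 1 'c'
  15: (16,10) 2 'cb'
  16: (10,15) 1 'c'
  17: (15,2) 0 ''
  18: (2,7) 3 'dca'
  19: (7,14) 2 'dc'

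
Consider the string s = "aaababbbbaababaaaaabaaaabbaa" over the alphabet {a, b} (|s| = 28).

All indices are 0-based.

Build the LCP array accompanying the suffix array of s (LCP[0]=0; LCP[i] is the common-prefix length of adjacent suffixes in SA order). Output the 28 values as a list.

rank→(start, suffix):
  0 → (27, 'a')
  1 → (26, 'aa')
  2 → (14, 'aaaaabaaaabbaa')
  3 → (15, 'aaaabaaaabbaa')
  4 → (20, 'aaaabbaa')
  5 → (16, 'aaabaaaabbaa')
  6 → (0, 'aaababbbbaababaaaaabaaaabbaa')
  7 → (21, 'aaabbaa')
  8 → (17, 'aabaaaabbaa')
  9 → (9, 'aababaaaaabaaaabbaa')
  10 → (1, 'aababbbbaababaaaaabaaaabbaa')
  11 → (22, 'aabbaa')
  12 → (12, 'abaaaaabaaaabbaa')
  13 → (18, 'abaaaabbaa')
  14 → (10, 'ababaaaaabaaaabbaa')
  15 → (2, 'ababbbbaababaaaaabaaaabbaa')
  16 → (23, 'abbaa')
  17 → (4, 'abbbbaababaaaaabaaaabbaa')
  18 → (25, 'baa')
  19 → (13, 'baaaaabaaaabbaa')
  20 → (19, 'baaaabbaa')
  21 → (8, 'baababaaaaabaaaabbaa')
  22 → (11, 'babaaaaabaaaabbaa')
  23 → (3, 'babbbbaababaaaaabaaaabbaa')
  24 → (24, 'bbaa')
  25 → (7, 'bbaababaaaaabaaaabbaa')
  26 → (6, 'bbbaababaaaaabaaaabbaa')
  27 → (5, 'bbbbaababaaaaabaaaabbaa')

SA = [27, 26, 14, 15, 20, 16, 0, 21, 17, 9, 1, 22, 12, 18, 10, 2, 23, 4, 25, 13, 19, 8, 11, 3, 24, 7, 6, 5]
[i] adj suffixes → lcp
  [1] 27/26 → 1 ('a')
  [2] 26/14 → 2 ('aa')
  [3] 14/15 → 4 ('aaaa')
  [4] 15/20 → 5 ('aaaab')
  [5] 20/16 → 3 ('aaa')
  [6] 16/0 → 5 ('aaaba')
  [7] 0/21 → 4 ('aaab')
  [8] 21/17 → 2 ('aa')
  [9] 17/9 → 4 ('aaba')
  [10] 9/1 → 5 ('aabab')
  [11] 1/22 → 3 ('aab')
  [12] 22/12 → 1 ('a')
  [13] 12/18 → 6 ('abaaaa')
  [14] 18/10 → 3 ('aba')
  [15] 10/2 → 4 ('abab')
  [16] 2/23 → 2 ('ab')
  [17] 23/4 → 3 ('abb')
  [18] 4/25 → 0 ('')
  [19] 25/13 → 3 ('baa')
  [20] 13/19 → 5 ('baaaa')
  [21] 19/8 → 3 ('baa')
  [22] 8/11 → 2 ('ba')
  [23] 11/3 → 3 ('bab')
  [24] 3/24 → 1 ('b')
  [25] 24/7 → 4 ('bbaa')
  [26] 7/6 → 2 ('bb')
  [27] 6/5 → 3 ('bbb')

[0, 1, 2, 4, 5, 3, 5, 4, 2, 4, 5, 3, 1, 6, 3, 4, 2, 3, 0, 3, 5, 3, 2, 3, 1, 4, 2, 3]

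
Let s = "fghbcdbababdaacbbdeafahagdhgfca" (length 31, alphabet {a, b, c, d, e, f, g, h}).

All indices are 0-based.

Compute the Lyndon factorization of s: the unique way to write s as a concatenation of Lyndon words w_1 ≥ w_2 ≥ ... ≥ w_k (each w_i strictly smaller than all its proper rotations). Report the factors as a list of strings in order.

emit factor 1: 'fgh' (i=0, period=3)
emit factor 2: 'bcd' (i=3, period=3)
emit factor 3: 'b' (i=6, period=1)
emit factor 4: 'ababd' (i=7, period=5)
emit factor 5: 'aacbbdeafahagdhgfc' (i=12, period=18)
emit factor 6: 'a' (i=30, period=1)

["fgh", "bcd", "b", "ababd", "aacbbdeafahagdhgfc", "a"]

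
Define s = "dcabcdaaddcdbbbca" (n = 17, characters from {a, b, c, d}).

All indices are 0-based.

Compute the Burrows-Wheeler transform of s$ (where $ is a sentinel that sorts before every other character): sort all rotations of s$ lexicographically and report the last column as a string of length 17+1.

acdcadbbabdbdcc$da

rank  rotation            last
    0  $dcabcdaaddcdbbbca  a
    1  a$dcabcdaaddcdbbbc  c
    2  aaddcdbbbca$dcabcd  d
    3  abcdaaddcdbbbca$dc  c
    4  addcdbbbca$dcabcda  a
    5  bbbca$dcabcdaaddcd  d
    6  bbca$dcabcdaaddcdb  b
    7  bca$dcabcdaaddcdbb  b
    8  bcdaaddcdbbbca$dca  a
    9  ca$dcabcdaaddcdbbb  b
   10  cabcdaaddcdbbbca$d  d
   11  cdaaddcdbbbca$dcab  b
   12  cdbbbca$dcabcdaadd  d
   13  daaddcdbbbca$dcabc  c
   14  dbbbca$dcabcdaaddc  c
   15  dcabcdaaddcdbbbca$  $
   16  dcdbbbca$dcabcdaad  d
   17  ddcdbbbca$dcabcdaa  a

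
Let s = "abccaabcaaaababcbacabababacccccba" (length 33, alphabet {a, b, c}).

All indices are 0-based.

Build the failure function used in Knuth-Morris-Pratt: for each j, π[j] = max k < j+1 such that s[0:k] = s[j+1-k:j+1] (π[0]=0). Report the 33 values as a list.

[0, 0, 0, 0, 1, 1, 2, 3, 1, 1, 1, 1, 2, 1, 2, 3, 0, 1, 0, 1, 2, 1, 2, 1, 2, 1, 0, 0, 0, 0, 0, 0, 1]

π[0] = 0
j=1 s[j]='b': π[1]=0 (border '')
j=2 s[j]='c': π[2]=0 (border '')
j=3 s[j]='c': π[3]=0 (border '')
j=4 s[j]='a': π[4]=1 (border 'a')
j=5 s[j]='a': k: 1→0; π[5]=1 (border 'a')
j=6 s[j]='b': π[6]=2 (border 'ab')
j=7 s[j]='c': π[7]=3 (border 'abc')
j=8 s[j]='a': k: 3→0; π[8]=1 (border 'a')
j=9 s[j]='a': k: 1→0; π[9]=1 (border 'a')
j=10 s[j]='a': k: 1→0; π[10]=1 (border 'a')
j=11 s[j]='a': k: 1→0; π[11]=1 (border 'a')
j=12 s[j]='b': π[12]=2 (border 'ab')
j=13 s[j]='a': k: 2→0; π[13]=1 (border 'a')
j=14 s[j]='b': π[14]=2 (border 'ab')
j=15 s[j]='c': π[15]=3 (border 'abc')
j=16 s[j]='b': k: 3→0; π[16]=0 (border '')
j=17 s[j]='a': π[17]=1 (border 'a')
j=18 s[j]='c': k: 1→0; π[18]=0 (border '')
j=19 s[j]='a': π[19]=1 (border 'a')
j=20 s[j]='b': π[20]=2 (border 'ab')
j=21 s[j]='a': k: 2→0; π[21]=1 (border 'a')
j=22 s[j]='b': π[22]=2 (border 'ab')
j=23 s[j]='a': k: 2→0; π[23]=1 (border 'a')
j=24 s[j]='b': π[24]=2 (border 'ab')
j=25 s[j]='a': k: 2→0; π[25]=1 (border 'a')
j=26 s[j]='c': k: 1→0; π[26]=0 (border '')
j=27 s[j]='c': π[27]=0 (border '')
j=28 s[j]='c': π[28]=0 (border '')
j=29 s[j]='c': π[29]=0 (border '')
j=30 s[j]='c': π[30]=0 (border '')
j=31 s[j]='b': π[31]=0 (border '')
j=32 s[j]='a': π[32]=1 (border 'a')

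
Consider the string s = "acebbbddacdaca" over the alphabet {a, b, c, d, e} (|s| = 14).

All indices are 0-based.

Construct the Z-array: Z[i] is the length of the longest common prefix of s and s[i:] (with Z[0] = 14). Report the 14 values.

Z[0]=14
i=1: i≥r, start 0; Z[1]=0
i=2: i≥r, start 0; Z[2]=0
i=3: i≥r, start 0; Z[3]=0
i=4: i≥r, start 0; Z[4]=0
i=5: i≥r, start 0; Z[5]=0
i=6: i≥r, start 0; Z[6]=0
i=7: i≥r, start 0; Z[7]=0
i=8: i≥r, start 0; Z[8]=2 grow→box=[8,10)
i=9: min(r-i=1, Z[1]=0)=0; Z[9]=0
i=10: i≥r, start 0; Z[10]=0
i=11: i≥r, start 0; Z[11]=2 grow→box=[11,13)
i=12: min(r-i=1, Z[1]=0)=0; Z[12]=0
i=13: i≥r, start 0; Z[13]=1 grow→box=[13,14)

[14, 0, 0, 0, 0, 0, 0, 0, 2, 0, 0, 2, 0, 1]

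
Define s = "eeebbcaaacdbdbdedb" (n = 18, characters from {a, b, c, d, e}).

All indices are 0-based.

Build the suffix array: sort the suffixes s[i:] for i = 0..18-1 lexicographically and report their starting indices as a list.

rank | idx | suffix
   0 |   6 | aaacdbdbdedb
   1 |   7 | aacdbdbdedb
   2 |   8 | acdbdbdedb
   3 |  17 | b
   4 |   3 | bbcaaacdbdbdedb
   5 |   4 | bcaaacdbdbdedb
   6 |  11 | bdbdedb
   7 |  13 | bdedb
   8 |   5 | caaacdbdbdedb
   9 |   9 | cdbdbdedb
  10 |  16 | db
  11 |  10 | dbdbdedb
  12 |  12 | dbdedb
  13 |  14 | dedb
  14 |   2 | ebbcaaacdbdbdedb
  15 |  15 | edb
  16 |   1 | eebbcaaacdbdbdedb
  17 |   0 | eeebbcaaacdbdbdedb

[6, 7, 8, 17, 3, 4, 11, 13, 5, 9, 16, 10, 12, 14, 2, 15, 1, 0]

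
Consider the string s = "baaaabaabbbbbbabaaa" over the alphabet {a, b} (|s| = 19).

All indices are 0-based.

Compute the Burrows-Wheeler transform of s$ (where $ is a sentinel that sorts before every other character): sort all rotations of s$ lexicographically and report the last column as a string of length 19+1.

rank  rotation              last
    0  $baaaabaabbbbbbabaaa  a
    1  a$baaaabaabbbbbbabaa  a
    2  aa$baaaabaabbbbbbaba  a
    3  aaa$baaaabaabbbbbbab  b
    4  aaaabaabbbbbbabaaa$b  b
    5  aaabaabbbbbbabaaa$ba  a
    6  aabaabbbbbbabaaa$baa  a
    7  aabbbbbbabaaa$baaaab  b
    8  abaaa$baaaabaabbbbbb  b
    9  abaabbbbbbabaaa$baaa  a
   10  abbbbbbabaaa$baaaaba  a
   11  baaa$baaaabaabbbbbba  a
   12  baaaabaabbbbbbabaaa$  $
   13  baabbbbbbabaaa$baaaa  a
   14  babaaa$baaaabaabbbbb  b
   15  bbabaaa$baaaabaabbbb  b
   16  bbbabaaa$baaaabaabbb  b
   17  bbbbabaaa$baaaabaabb  b
   18  bbbbbabaaa$baaaabaab  b
   19  bbbbbbabaaa$baaaabaa  a

aaabbaabbaaa$abbbbba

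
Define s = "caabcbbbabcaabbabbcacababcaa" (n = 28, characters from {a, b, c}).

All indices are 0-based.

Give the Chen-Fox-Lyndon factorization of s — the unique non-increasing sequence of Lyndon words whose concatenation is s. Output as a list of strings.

emit factor 1: 'c' (i=0, period=1)
emit factor 2: 'aabcbbbabc' (i=1, period=10)
emit factor 3: 'aabbabbcacababc' (i=11, period=15)
emit factor 4: 'a' (i=26, period=1)
emit factor 5: 'a' (i=27, period=1)

["c", "aabcbbbabc", "aabbabbcacababc", "a", "a"]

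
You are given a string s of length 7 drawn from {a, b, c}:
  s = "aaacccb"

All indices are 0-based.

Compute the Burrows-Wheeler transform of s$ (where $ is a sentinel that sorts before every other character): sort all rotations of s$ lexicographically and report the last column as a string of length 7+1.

b$aaccca

rank  rotation  last
    0  $aaacccb  b
    1  aaacccb$  $
    2  aacccb$a  a
    3  acccb$aa  a
    4  b$aaaccc  c
    5  cb$aaacc  c
    6  ccb$aaac  c
    7  cccb$aaa  a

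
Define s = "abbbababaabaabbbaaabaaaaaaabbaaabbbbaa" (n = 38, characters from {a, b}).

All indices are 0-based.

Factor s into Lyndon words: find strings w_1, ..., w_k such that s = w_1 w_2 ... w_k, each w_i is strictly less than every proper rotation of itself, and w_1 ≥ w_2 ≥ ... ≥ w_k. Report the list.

["abbb", "ab", "ab", "aabaabbb", "aaab", "aaaaaaabbaaabbbb", "a", "a"]

emit factor 1: 'abbb' (i=0, period=4)
emit factor 2: 'ab' (i=4, period=2)
emit factor 3: 'ab' (i=6, period=2)
emit factor 4: 'aabaabbb' (i=8, period=8)
emit factor 5: 'aaab' (i=16, period=4)
emit factor 6: 'aaaaaaabbaaabbbb' (i=20, period=16)
emit factor 7: 'a' (i=36, period=1)
emit factor 8: 'a' (i=37, period=1)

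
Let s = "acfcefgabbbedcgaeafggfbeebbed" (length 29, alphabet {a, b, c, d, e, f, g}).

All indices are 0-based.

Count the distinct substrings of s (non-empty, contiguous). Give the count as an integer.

403

rank→(start, suffix):
  0 → (7, 'abbbedcgaeafggfbeebbed')
  1 → (0, 'acfcefgabbbedcgaeafggfbeebbed')
  2 → (15, 'aeafggfbeebbed')
  3 → (17, 'afggfbeebbed')
  4 → (8, 'bbbedcgaeafggfbeebbed')
  5 → (25, 'bbed')
  6 → (9, 'bbedcgaeafggfbeebbed')
  7 → (26, 'bed')
  8 → (10, 'bedcgaeafggfbeebbed')
  9 → (22, 'beebbed')
  10 → (3, 'cefgabbbedcgaeafggfbeebbed')
  11 → (1, 'cfcefgabbbedcgaeafggfbeebbed')
  12 → (13, 'cgaeafggfbeebbed')
  13 → (28, 'd')
  14 → (12, 'dcgaeafggfbeebbed')
  15 → (16, 'eafggfbeebbed')
  16 → (24, 'ebbed')
  17 → (27, 'ed')
  18 → (11, 'edcgaeafggfbeebbed')
  19 → (23, 'eebbed')
  20 → (4, 'efgabbbedcgaeafggfbeebbed')
  21 → (21, 'fbeebbed')
  22 → (2, 'fcefgabbbedcgaeafggfbeebbed')
  23 → (5, 'fgabbbedcgaeafggfbeebbed')
  24 → (18, 'fggfbeebbed')
  25 → (6, 'gabbbedcgaeafggfbeebbed')
  26 → (14, 'gaeafggfbeebbed')
  27 → (20, 'gfbeebbed')
  28 → (19, 'ggfbeebbed')

SA = [7, 0, 15, 17, 8, 25, 9, 26, 10, 22, 3, 1, 13, 28, 12, 16, 24, 27, 11, 23, 4, 21, 2, 5, 18, 6, 14, 20, 19]
[i] adj suffixes → lcp
  [1] 7/0 → 1 ('a')
  [2] 0/15 → 1 ('a')
  [3] 15/17 → 1 ('a')
  [4] 17/8 → 0 ('')
  [5] 8/25 → 2 ('bb')
  [6] 25/9 → 4 ('bbed')
  [7] 9/26 → 1 ('b')
  [8] 26/10 → 3 ('bed')
  [9] 10/22 → 2 ('be')
  [10] 22/3 → 0 ('')
  [11] 3/1 → 1 ('c')
  [12] 1/13 → 1 ('c')
  [13] 13/28 → 0 ('')
  [14] 28/12 → 1 ('d')
  [15] 12/16 → 0 ('')
  [16] 16/24 → 1 ('e')
  [17] 24/27 → 1 ('e')
  [18] 27/11 → 2 ('ed')
  [19] 11/23 → 1 ('e')
  [20] 23/4 → 1 ('e')
  [21] 4/21 → 0 ('')
  [22] 21/2 → 1 ('f')
  [23] 2/5 → 1 ('f')
  [24] 5/18 → 2 ('fg')
  [25] 18/6 → 0 ('')
  [26] 6/14 → 2 ('ga')
  [27] 14/20 → 1 ('g')
  [28] 20/19 → 1 ('g')

n(n+1)/2 = 29·30/2 = 435
Σ LCP = 0 + 1 + 1 + 1 + 0 + 2 + 4 + 1 + 3 + 2 + 0 + 1 + 1 + 0 + 1 + 0 + 1 + 1 + 2 + 1 + 1 + 0 + 1 + 1 + 2 + 0 + 2 + 1 + 1 = 32
distinct = 435 − 32 = 403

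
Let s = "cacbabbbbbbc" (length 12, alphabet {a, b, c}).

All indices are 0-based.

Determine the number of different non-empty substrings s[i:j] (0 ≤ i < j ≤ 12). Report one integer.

59

sorted suffixes:
  #0 SA[0]=4  'abbbbbbc'
  #1 SA[1]=1  'acbabbbbbbc'
  #2 SA[2]=3  'babbbbbbc'
  #3 SA[3]=5  'bbbbbbc'
  #4 SA[4]=6  'bbbbbc'
  #5 SA[5]=7  'bbbbc'
  #6 SA[6]=8  'bbbc'
  #7 SA[7]=9  'bbc'
  #8 SA[8]=10  'bc'
  #9 SA[9]=11  'c'
  #10 SA[10]=0  'cacbabbbbbbc'
  #11 SA[11]=2  'cbabbbbbbc'

SA = [4, 1, 3, 5, 6, 7, 8, 9, 10, 11, 0, 2]
i: (SA[i-1],SA[i]) lcp shared
  1: (4,1) 1 'a'
  2: (1,3) 0 ''
  3: (3,5) 1 'b'
  4: (5,6) 5 'bbbbb'
  5: (6,7) 4 'bbbb'
  6: (7,8) 3 'bbb'
  7: (8,9) 2 'bb'
  8: (9,10) 1 'b'
  9: (10,11) 0 ''
  10: (11,0) 1 'c'
  11: (0,2) 1 'c'

n(n+1)/2 = 12·13/2 = 78
Σ LCP = 0 + 1 + 0 + 1 + 5 + 4 + 3 + 2 + 1 + 0 + 1 + 1 = 19
distinct = 78 − 19 = 59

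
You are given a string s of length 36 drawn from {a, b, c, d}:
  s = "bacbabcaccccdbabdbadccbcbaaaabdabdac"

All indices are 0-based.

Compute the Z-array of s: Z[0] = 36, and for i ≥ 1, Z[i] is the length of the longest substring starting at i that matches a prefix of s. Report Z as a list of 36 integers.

Z[0]=36
i=1: outside box; Z[1]=0
i=2: outside box; Z[2]=0
i=3: outside box; Z[3]=2 extend→box=[3,5)
i=4: min(r-i=1, Z[1]=0)=0; Z[4]=0
i=5: outside box; Z[5]=1 extend→box=[5,6)
i=6: outside box; Z[6]=0
i=7: outside box; Z[7]=0
i=8: outside box; Z[8]=0
i=9: outside box; Z[9]=0
i=10: outside box; Z[10]=0
i=11: outside box; Z[11]=0
i=12: outside box; Z[12]=0
i=13: outside box; Z[13]=2 extend→box=[13,15)
i=14: min(r-i=1, Z[1]=0)=0; Z[14]=0
i=15: outside box; Z[15]=1 extend→box=[15,16)
i=16: outside box; Z[16]=0
i=17: outside box; Z[17]=2 extend→box=[17,19)
i=18: min(r-i=1, Z[1]=0)=0; Z[18]=0
i=19: outside box; Z[19]=0
i=20: outside box; Z[20]=0
i=21: outside box; Z[21]=0
i=22: outside box; Z[22]=1 extend→box=[22,23)
i=23: outside box; Z[23]=0
i=24: outside box; Z[24]=2 extend→box=[24,26)
i=25: min(r-i=1, Z[1]=0)=0; Z[25]=0
i=26: outside box; Z[26]=0
i=27: outside box; Z[27]=0
i=28: outside box; Z[28]=0
i=29: outside box; Z[29]=1 extend→box=[29,30)
i=30: outside box; Z[30]=0
i=31: outside box; Z[31]=0
i=32: outside box; Z[32]=1 extend→box=[32,33)
i=33: outside box; Z[33]=0
i=34: outside box; Z[34]=0
i=35: outside box; Z[35]=0

[36, 0, 0, 2, 0, 1, 0, 0, 0, 0, 0, 0, 0, 2, 0, 1, 0, 2, 0, 0, 0, 0, 1, 0, 2, 0, 0, 0, 0, 1, 0, 0, 1, 0, 0, 0]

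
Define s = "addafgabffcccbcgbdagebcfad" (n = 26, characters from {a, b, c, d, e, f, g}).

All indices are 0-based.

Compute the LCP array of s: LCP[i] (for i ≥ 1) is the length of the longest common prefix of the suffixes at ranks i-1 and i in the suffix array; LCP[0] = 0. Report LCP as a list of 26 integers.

[0, 1, 2, 1, 1, 0, 2, 1, 1, 0, 1, 2, 1, 1, 0, 1, 2, 1, 0, 0, 1, 1, 1, 0, 1, 1]

rank | idx | suffix
   0 |   6 | abffcccbcgbdagebcfad
   1 |  24 | ad
   2 |   0 | addafgabffcccbcgbdagebcfad
   3 |   3 | afgabffcccbcgbdagebcfad
   4 |  18 | agebcfad
   5 |  21 | bcfad
   6 |  13 | bcgbdagebcfad
   7 |  16 | bdagebcfad
   8 |   7 | bffcccbcgbdagebcfad
   9 |  12 | cbcgbdagebcfad
  10 |  11 | ccbcgbdagebcfad
  11 |  10 | cccbcgbdagebcfad
  12 |  22 | cfad
  13 |  14 | cgbdagebcfad
  14 |  25 | d
  15 |   2 | dafgabffcccbcgbdagebcfad
  16 |  17 | dagebcfad
  17 |   1 | ddafgabffcccbcgbdagebcfad
  18 |  20 | ebcfad
  19 |  23 | fad
  20 |   9 | fcccbcgbdagebcfad
  21 |   8 | ffcccbcgbdagebcfad
  22 |   4 | fgabffcccbcgbdagebcfad
  23 |   5 | gabffcccbcgbdagebcfad
  24 |  15 | gbdagebcfad
  25 |  19 | gebcfad

SA = [6, 24, 0, 3, 18, 21, 13, 16, 7, 12, 11, 10, 22, 14, 25, 2, 17, 1, 20, 23, 9, 8, 4, 5, 15, 19]
rank  pair      lcp
   1  s[6:],s[24:]  1  'a'
   2  s[24:],s[0:]  2  'ad'
   3  s[0:],s[3:]  1  'a'
   4  s[3:],s[18:]  1  'a'
   5  s[18:],s[21:]  0  ''
   6  s[21:],s[13:]  2  'bc'
   7  s[13:],s[16:]  1  'b'
   8  s[16:],s[7:]  1  'b'
   9  s[7:],s[12:]  0  ''
  10  s[12:],s[11:]  1  'c'
  11  s[11:],s[10:]  2  'cc'
  12  s[10:],s[22:]  1  'c'
  13  s[22:],s[14:]  1  'c'
  14  s[14:],s[25:]  0  ''
  15  s[25:],s[2:]  1  'd'
  16  s[2:],s[17:]  2  'da'
  17  s[17:],s[1:]  1  'd'
  18  s[1:],s[20:]  0  ''
  19  s[20:],s[23:]  0  ''
  20  s[23:],s[9:]  1  'f'
  21  s[9:],s[8:]  1  'f'
  22  s[8:],s[4:]  1  'f'
  23  s[4:],s[5:]  0  ''
  24  s[5:],s[15:]  1  'g'
  25  s[15:],s[19:]  1  'g'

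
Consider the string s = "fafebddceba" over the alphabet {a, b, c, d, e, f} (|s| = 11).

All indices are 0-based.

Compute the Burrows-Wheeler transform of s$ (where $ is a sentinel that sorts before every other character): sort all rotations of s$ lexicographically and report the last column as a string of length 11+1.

abfeeddbcf$a

rank  rotation      last
    0  $fafebddceba  a
    1  a$fafebddceb  b
    2  afebddceba$f  f
    3  ba$fafebddce  e
    4  bddceba$fafe  e
    5  ceba$fafebdd  d
    6  dceba$fafebd  d
    7  ddceba$fafeb  b
    8  eba$fafebddc  c
    9  ebddceba$faf  f
   10  fafebddceba$  $
   11  febddceba$fa  a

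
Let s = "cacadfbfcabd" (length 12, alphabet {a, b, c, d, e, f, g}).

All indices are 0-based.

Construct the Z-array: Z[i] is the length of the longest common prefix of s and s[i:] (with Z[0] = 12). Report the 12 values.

Z[0]=12
i=1: fresh scan; Z[1]=0
i=2: fresh scan; Z[2]=2 scan→box=[2,4)
i=3: min(r-i=1, Z[1]=0)=0; Z[3]=0
i=4: fresh scan; Z[4]=0
i=5: fresh scan; Z[5]=0
i=6: fresh scan; Z[6]=0
i=7: fresh scan; Z[7]=0
i=8: fresh scan; Z[8]=2 scan→box=[8,10)
i=9: min(r-i=1, Z[1]=0)=0; Z[9]=0
i=10: fresh scan; Z[10]=0
i=11: fresh scan; Z[11]=0

[12, 0, 2, 0, 0, 0, 0, 0, 2, 0, 0, 0]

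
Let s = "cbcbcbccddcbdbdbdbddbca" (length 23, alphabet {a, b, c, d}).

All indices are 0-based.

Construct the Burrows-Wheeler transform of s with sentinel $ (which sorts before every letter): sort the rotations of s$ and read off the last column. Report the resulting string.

rank  rotation                  last
    0  $cbcbcbccddcbdbdbdbddbca  a
    1  a$cbcbcbccddcbdbdbdbddbc  c
    2  bca$cbcbcbccddcbdbdbdbdd  d
    3  bcbcbccddcbdbdbdbddbca$c  c
    4  bcbccddcbdbdbdbddbca$cbc  c
    5  bccddcbdbdbdbddbca$cbcbc  c
    6  bdbdbdbddbca$cbcbcbccddc  c
    7  bdbdbddbca$cbcbcbccddcbd  d
    8  bdbddbca$cbcbcbccddcbdbd  d
    9  bddbca$cbcbcbccddcbdbdbd  d
   10  ca$cbcbcbccddcbdbdbdbddb  b
   11  cbcbcbccddcbdbdbdbddbca$  $
   12  cbcbccddcbdbdbdbddbca$cb  b
   13  cbccddcbdbdbdbddbca$cbcb  b
   14  cbdbdbdbddbca$cbcbcbccdd  d
   15  ccddcbdbdbdbddbca$cbcbcb  b
   16  cddcbdbdbdbddbca$cbcbcbc  c
   17  dbca$cbcbcbccddcbdbdbdbd  d
   18  dbdbdbddbca$cbcbcbccddcb  b
   19  dbdbddbca$cbcbcbccddcbdb  b
   20  dbddbca$cbcbcbccddcbdbdb  b
   21  dcbdbdbdbddbca$cbcbcbccd  d
   22  ddbca$cbcbcbccddcbdbdbdb  b
   23  ddcbdbdbdbddbca$cbcbcbcc  c

acdccccdddb$bbdbcdbbbdbc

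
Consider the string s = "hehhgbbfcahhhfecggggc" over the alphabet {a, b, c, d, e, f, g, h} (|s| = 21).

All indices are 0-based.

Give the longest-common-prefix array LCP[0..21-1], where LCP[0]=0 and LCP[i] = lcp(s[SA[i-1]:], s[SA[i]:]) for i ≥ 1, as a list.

sorted suffixes:
  #0 SA[0]=9  'ahhhfecggggc'
  #1 SA[1]=5  'bbfcahhhfecggggc'
  #2 SA[2]=6  'bfcahhhfecggggc'
  #3 SA[3]=20  'c'
  #4 SA[4]=8  'cahhhfecggggc'
  #5 SA[5]=15  'cggggc'
  #6 SA[6]=14  'ecggggc'
  #7 SA[7]=1  'ehhgbbfcahhhfecggggc'
  #8 SA[8]=7  'fcahhhfecggggc'
  #9 SA[9]=13  'fecggggc'
  #10 SA[10]=4  'gbbfcahhhfecggggc'
  #11 SA[11]=19  'gc'
  #12 SA[12]=18  'ggc'
  #13 SA[13]=17  'gggc'
  #14 SA[14]=16  'ggggc'
  #15 SA[15]=0  'hehhgbbfcahhhfecggggc'
  #16 SA[16]=12  'hfecggggc'
  #17 SA[17]=3  'hgbbfcahhhfecggggc'
  #18 SA[18]=11  'hhfecggggc'
  #19 SA[19]=2  'hhgbbfcahhhfecggggc'
  #20 SA[20]=10  'hhhfecggggc'

SA = [9, 5, 6, 20, 8, 15, 14, 1, 7, 13, 4, 19, 18, 17, 16, 0, 12, 3, 11, 2, 10]
[i] adj suffixes → lcp
  [1] 9/5 → 0 ('')
  [2] 5/6 → 1 ('b')
  [3] 6/20 → 0 ('')
  [4] 20/8 → 1 ('c')
  [5] 8/15 → 1 ('c')
  [6] 15/14 → 0 ('')
  [7] 14/1 → 1 ('e')
  [8] 1/7 → 0 ('')
  [9] 7/13 → 1 ('f')
  [10] 13/4 → 0 ('')
  [11] 4/19 → 1 ('g')
  [12] 19/18 → 1 ('g')
  [13] 18/17 → 2 ('gg')
  [14] 17/16 → 3 ('ggg')
  [15] 16/0 → 0 ('')
  [16] 0/12 → 1 ('h')
  [17] 12/3 → 1 ('h')
  [18] 3/11 → 1 ('h')
  [19] 11/2 → 2 ('hh')
  [20] 2/10 → 2 ('hh')

[0, 0, 1, 0, 1, 1, 0, 1, 0, 1, 0, 1, 1, 2, 3, 0, 1, 1, 1, 2, 2]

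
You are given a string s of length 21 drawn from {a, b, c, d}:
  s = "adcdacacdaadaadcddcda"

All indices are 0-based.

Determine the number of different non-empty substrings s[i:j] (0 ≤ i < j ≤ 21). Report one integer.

sorted suffixes:
  #0 SA[0]=20  'a'
  #1 SA[1]=9  'aadaadcddcda'
  #2 SA[2]=12  'aadcddcda'
  #3 SA[3]=4  'acacdaadaadcddcda'
  #4 SA[4]=6  'acdaadaadcddcda'
  #5 SA[5]=10  'adaadcddcda'
  #6 SA[6]=0  'adcdacacdaadaadcddcda'
  #7 SA[7]=13  'adcddcda'
  #8 SA[8]=5  'cacdaadaadcddcda'
  #9 SA[9]=18  'cda'
  #10 SA[10]=7  'cdaadaadcddcda'
  #11 SA[11]=2  'cdacacdaadaadcddcda'
  #12 SA[12]=15  'cddcda'
  #13 SA[13]=19  'da'
  #14 SA[14]=8  'daadaadcddcda'
  #15 SA[15]=11  'daadcddcda'
  #16 SA[16]=3  'dacacdaadaadcddcda'
  #17 SA[17]=17  'dcda'
  #18 SA[18]=1  'dcdacacdaadaadcddcda'
  #19 SA[19]=14  'dcddcda'
  #20 SA[20]=16  'ddcda'

SA = [20, 9, 12, 4, 6, 10, 0, 13, 5, 18, 7, 2, 15, 19, 8, 11, 3, 17, 1, 14, 16]
[i] adj suffixes → lcp
  [1] 20/9 → 1 ('a')
  [2] 9/12 → 3 ('aad')
  [3] 12/4 → 1 ('a')
  [4] 4/6 → 2 ('ac')
  [5] 6/10 → 1 ('a')
  [6] 10/0 → 2 ('ad')
  [7] 0/13 → 4 ('adcd')
  [8] 13/5 → 0 ('')
  [9] 5/18 → 1 ('c')
  [10] 18/7 → 3 ('cda')
  [11] 7/2 → 3 ('cda')
  [12] 2/15 → 2 ('cd')
  [13] 15/19 → 0 ('')
  [14] 19/8 → 2 ('da')
  [15] 8/11 → 4 ('daad')
  [16] 11/3 → 2 ('da')
  [17] 3/17 → 1 ('d')
  [18] 17/1 → 4 ('dcda')
  [19] 1/14 → 3 ('dcd')
  [20] 14/16 → 1 ('d')

n(n+1)/2 = 21·22/2 = 231
Σ LCP = 0 + 1 + 3 + 1 + 2 + 1 + 2 + 4 + 0 + 1 + 3 + 3 + 2 + 0 + 2 + 4 + 2 + 1 + 4 + 3 + 1 = 40
distinct = 231 − 40 = 191

191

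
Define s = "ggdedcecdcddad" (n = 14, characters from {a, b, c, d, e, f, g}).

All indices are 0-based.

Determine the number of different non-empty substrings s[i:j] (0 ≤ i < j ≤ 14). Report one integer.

94

rank→(start, suffix):
  0 → (12, 'ad')
  1 → (7, 'cdcddad')
  2 → (9, 'cddad')
  3 → (5, 'cecdcddad')
  4 → (13, 'd')
  5 → (11, 'dad')
  6 → (8, 'dcddad')
  7 → (4, 'dcecdcddad')
  8 → (10, 'ddad')
  9 → (2, 'dedcecdcddad')
  10 → (6, 'ecdcddad')
  11 → (3, 'edcecdcddad')
  12 → (1, 'gdedcecdcddad')
  13 → (0, 'ggdedcecdcddad')

SA = [12, 7, 9, 5, 13, 11, 8, 4, 10, 2, 6, 3, 1, 0]
i: (SA[i-1],SA[i]) lcp shared
  1: (12,7) 0 ''
  2: (7,9) 2 'cd'
  3: (9,5) 1 'c'
  4: (5,13) 0 ''
  5: (13,11) 1 'd'
  6: (11,8) 1 'd'
  7: (8,4) 2 'dc'
  8: (4,10) 1 'd'
  9: (10,2) 1 'd'
  10: (2,6) 0 ''
  11: (6,3) 1 'e'
  12: (3,1) 0 ''
  13: (1,0) 1 'g'

n(n+1)/2 = 14·15/2 = 105
Σ LCP = 0 + 0 + 2 + 1 + 0 + 1 + 1 + 2 + 1 + 1 + 0 + 1 + 0 + 1 = 11
distinct = 105 − 11 = 94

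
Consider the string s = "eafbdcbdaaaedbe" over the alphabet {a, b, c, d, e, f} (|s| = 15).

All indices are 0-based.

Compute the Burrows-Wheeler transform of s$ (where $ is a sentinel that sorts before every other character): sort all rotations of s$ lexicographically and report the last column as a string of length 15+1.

rank  rotation          last
    0  $eafbdcbdaaaedbe  e
    1  aaaedbe$eafbdcbd  d
    2  aaedbe$eafbdcbda  a
    3  aedbe$eafbdcbdaa  a
    4  afbdcbdaaaedbe$e  e
    5  bdaaaedbe$eafbdc  c
    6  bdcbdaaaedbe$eaf  f
    7  be$eafbdcbdaaaed  d
    8  cbdaaaedbe$eafbd  d
    9  daaaedbe$eafbdcb  b
   10  dbe$eafbdcbdaaae  e
   11  dcbdaaaedbe$eafb  b
   12  e$eafbdcbdaaaedb  b
   13  eafbdcbdaaaedbe$  $
   14  edbe$eafbdcbdaaa  a
   15  fbdcbdaaaedbe$ea  a

edaaecfddbebb$aa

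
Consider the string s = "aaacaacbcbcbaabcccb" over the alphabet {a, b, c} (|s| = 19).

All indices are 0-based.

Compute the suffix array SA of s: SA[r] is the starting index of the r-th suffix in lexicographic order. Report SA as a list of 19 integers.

rank | idx | suffix
   0 |   0 | aaacaacbcbcbaabcccb
   1 |  12 | aabcccb
   2 |   1 | aacaacbcbcbaabcccb
   3 |   4 | aacbcbcbaabcccb
   4 |  13 | abcccb
   5 |   2 | acaacbcbcbaabcccb
   6 |   5 | acbcbcbaabcccb
   7 |  18 | b
   8 |  11 | baabcccb
   9 |   9 | bcbaabcccb
  10 |   7 | bcbcbaabcccb
  11 |  14 | bcccb
  12 |   3 | caacbcbcbaabcccb
  13 |  17 | cb
  14 |  10 | cbaabcccb
  15 |   8 | cbcbaabcccb
  16 |   6 | cbcbcbaabcccb
  17 |  16 | ccb
  18 |  15 | cccb

[0, 12, 1, 4, 13, 2, 5, 18, 11, 9, 7, 14, 3, 17, 10, 8, 6, 16, 15]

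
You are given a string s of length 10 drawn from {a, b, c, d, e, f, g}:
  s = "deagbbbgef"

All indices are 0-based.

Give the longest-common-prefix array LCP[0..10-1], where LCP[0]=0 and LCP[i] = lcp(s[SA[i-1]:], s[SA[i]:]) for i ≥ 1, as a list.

rank | idx | suffix
   0 |   2 | agbbbgef
   1 |   4 | bbbgef
   2 |   5 | bbgef
   3 |   6 | bgef
   4 |   0 | deagbbbgef
   5 |   1 | eagbbbgef
   6 |   8 | ef
   7 |   9 | f
   8 |   3 | gbbbgef
   9 |   7 | gef

SA = [2, 4, 5, 6, 0, 1, 8, 9, 3, 7]
[i] adj suffixes → lcp
  [1] 2/4 → 0 ('')
  [2] 4/5 → 2 ('bb')
  [3] 5/6 → 1 ('b')
  [4] 6/0 → 0 ('')
  [5] 0/1 → 0 ('')
  [6] 1/8 → 1 ('e')
  [7] 8/9 → 0 ('')
  [8] 9/3 → 0 ('')
  [9] 3/7 → 1 ('g')

[0, 0, 2, 1, 0, 0, 1, 0, 0, 1]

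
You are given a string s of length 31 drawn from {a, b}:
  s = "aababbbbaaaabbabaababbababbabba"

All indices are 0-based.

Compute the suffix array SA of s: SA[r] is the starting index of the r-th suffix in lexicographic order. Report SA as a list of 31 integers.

[30, 8, 9, 16, 0, 10, 14, 17, 22, 1, 27, 11, 19, 24, 3, 29, 7, 15, 13, 21, 26, 18, 23, 2, 28, 6, 12, 20, 25, 5, 4]

rank | idx | suffix
   0 |  30 | a
   1 |   8 | aaaabbabaababbababbabba
   2 |   9 | aaabbabaababbababbabba
   3 |  16 | aababbababbabba
   4 |   0 | aababbbbaaaabbabaababbababbabba
   5 |  10 | aabbabaababbababbabba
   6 |  14 | abaababbababbabba
   7 |  17 | ababbababbabba
   8 |  22 | ababbabba
   9 |   1 | ababbbbaaaabbabaababbababbabba
  10 |  27 | abba
  11 |  11 | abbabaababbababbabba
  12 |  19 | abbababbabba
  13 |  24 | abbabba
  14 |   3 | abbbbaaaabbabaababbababbabba
  15 |  29 | ba
  16 |   7 | baaaabbabaababbababbabba
  17 |  15 | baababbababbabba
  18 |  13 | babaababbababbabba
  19 |  21 | bababbabba
  20 |  26 | babba
  21 |  18 | babbababbabba
  22 |  23 | babbabba
  23 |   2 | babbbbaaaabbabaababbababbabba
  24 |  28 | bba
  25 |   6 | bbaaaabbabaababbababbabba
  26 |  12 | bbabaababbababbabba
  27 |  20 | bbababbabba
  28 |  25 | bbabba
  29 |   5 | bbbaaaabbabaababbababbabba
  30 |   4 | bbbbaaaabbabaababbababbabba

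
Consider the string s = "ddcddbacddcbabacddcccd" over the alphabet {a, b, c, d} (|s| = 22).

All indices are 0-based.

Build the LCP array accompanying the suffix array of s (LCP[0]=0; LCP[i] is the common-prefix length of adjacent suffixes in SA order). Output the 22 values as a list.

sorted suffixes:
  #0 SA[0]=12  'abacddcccd'
  #1 SA[1]=6  'acddcbabacddcccd'
  #2 SA[2]=14  'acddcccd'
  #3 SA[3]=11  'babacddcccd'
  #4 SA[4]=5  'bacddcbabacddcccd'
  #5 SA[5]=13  'bacddcccd'
  #6 SA[6]=10  'cbabacddcccd'
  #7 SA[7]=18  'cccd'
  #8 SA[8]=19  'ccd'
  #9 SA[9]=20  'cd'
  #10 SA[10]=2  'cddbacddcbabacddcccd'
  #11 SA[11]=7  'cddcbabacddcccd'
  #12 SA[12]=15  'cddcccd'
  #13 SA[13]=21  'd'
  #14 SA[14]=4  'dbacddcbabacddcccd'
  #15 SA[15]=9  'dcbabacddcccd'
  #16 SA[16]=17  'dcccd'
  #17 SA[17]=1  'dcddbacddcbabacddcccd'
  #18 SA[18]=3  'ddbacddcbabacddcccd'
  #19 SA[19]=8  'ddcbabacddcccd'
  #20 SA[20]=16  'ddcccd'
  #21 SA[21]=0  'ddcddbacddcbabacddcccd'

SA = [12, 6, 14, 11, 5, 13, 10, 18, 19, 20, 2, 7, 15, 21, 4, 9, 17, 1, 3, 8, 16, 0]
i: (SA[i-1],SA[i]) lcp shared
  1: (12,6) 1 'a'
  2: (6,14) 5 'acddc'
  3: (14,11) 0 ''
  4: (11,5) 2 'ba'
  5: (5,13) 6 'bacddc'
  6: (13,10) 0 ''
  7: (10,18) 1 'c'
  8: (18,19) 2 'cc'
  9: (19,20) 1 'c'
  10: (20,2) 2 'cd'
  11: (2,7) 3 'cdd'
  12: (7,15) 4 'cddc'
  13: (15,21) 0 ''
  14: (21,4) 1 'd'
  15: (4,9) 1 'd'
  16: (9,17) 2 'dc'
  17: (17,1) 2 'dc'
  18: (1,3) 1 'd'
  19: (3,8) 2 'dd'
  20: (8,16) 3 'ddc'
  21: (16,0) 3 'ddc'

[0, 1, 5, 0, 2, 6, 0, 1, 2, 1, 2, 3, 4, 0, 1, 1, 2, 2, 1, 2, 3, 3]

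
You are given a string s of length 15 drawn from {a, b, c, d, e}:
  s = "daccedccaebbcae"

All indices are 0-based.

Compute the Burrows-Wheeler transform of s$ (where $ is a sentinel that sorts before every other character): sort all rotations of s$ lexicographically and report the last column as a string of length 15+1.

rank  rotation          last
    0  $daccedccaebbcae  e
    1  accedccaebbcae$d  d
    2  ae$daccedccaebbc  c
    3  aebbcae$daccedcc  c
    4  bbcae$daccedccae  e
    5  bcae$daccedccaeb  b
    6  cae$daccedccaebb  b
    7  caebbcae$daccedc  c
    8  ccaebbcae$dacced  d
    9  ccedccaebbcae$da  a
   10  cedccaebbcae$dac  c
   11  daccedccaebbcae$  $
   12  dccaebbcae$dacce  e
   13  e$daccedccaebbca  a
   14  ebbcae$daccedcca  a
   15  edccaebbcae$dacc  c

edccebbcdac$eaac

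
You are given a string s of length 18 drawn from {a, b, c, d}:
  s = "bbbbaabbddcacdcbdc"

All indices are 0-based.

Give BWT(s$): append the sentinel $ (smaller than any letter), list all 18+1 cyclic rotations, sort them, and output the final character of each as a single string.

rank  rotation             last
    0  $bbbbaabbddcacdcbdc  c
    1  aabbddcacdcbdc$bbbb  b
    2  abbddcacdcbdc$bbbba  a
    3  acdcbdc$bbbbaabbddc  c
    4  baabbddcacdcbdc$bbb  b
    5  bbaabbddcacdcbdc$bb  b
    6  bbbaabbddcacdcbdc$b  b
    7  bbbbaabbddcacdcbdc$  $
    8  bbddcacdcbdc$bbbbaa  a
    9  bdc$bbbbaabbddcacdc  c
   10  bddcacdcbdc$bbbbaab  b
   11  c$bbbbaabbddcacdcbd  d
   12  cacdcbdc$bbbbaabbdd  d
   13  cbdc$bbbbaabbddcacd  d
   14  cdcbdc$bbbbaabbddca  a
   15  dc$bbbbaabbddcacdcb  b
   16  dcacdcbdc$bbbbaabbd  d
   17  dcbdc$bbbbaabbddcac  c
   18  ddcacdcbdc$bbbbaabb  b

cbacbbb$acbdddabdcb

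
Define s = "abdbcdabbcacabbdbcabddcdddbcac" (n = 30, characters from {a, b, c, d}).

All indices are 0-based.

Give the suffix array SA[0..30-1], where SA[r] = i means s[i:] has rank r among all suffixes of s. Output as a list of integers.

rank | idx | suffix
   0 |   6 | abbcacabbdbcabddcdddbcac
   1 |  12 | abbdbcabddcdddbcac
   2 |   0 | abdbcdabbcacabbdbcabddcdddbcac
   3 |  18 | abddcdddbcac
   4 |  28 | ac
   5 |  10 | acabbdbcabddcdddbcac
   6 |   7 | bbcacabbdbcabddcdddbcac
   7 |  13 | bbdbcabddcdddbcac
   8 |  16 | bcabddcdddbcac
   9 |  26 | bcac
  10 |   8 | bcacabbdbcabddcdddbcac
  11 |   3 | bcdabbcacabbdbcabddcdddbcac
  12 |  14 | bdbcabddcdddbcac
  13 |   1 | bdbcdabbcacabbdbcabddcdddbcac
  14 |  19 | bddcdddbcac
  15 |  29 | c
  16 |  11 | cabbdbcabddcdddbcac
  17 |  17 | cabddcdddbcac
  18 |  27 | cac
  19 |   9 | cacabbdbcabddcdddbcac
  20 |   4 | cdabbcacabbdbcabddcdddbcac
  21 |  22 | cdddbcac
  22 |   5 | dabbcacabbdbcabddcdddbcac
  23 |  15 | dbcabddcdddbcac
  24 |  25 | dbcac
  25 |   2 | dbcdabbcacabbdbcabddcdddbcac
  26 |  21 | dcdddbcac
  27 |  24 | ddbcac
  28 |  20 | ddcdddbcac
  29 |  23 | dddbcac

[6, 12, 0, 18, 28, 10, 7, 13, 16, 26, 8, 3, 14, 1, 19, 29, 11, 17, 27, 9, 4, 22, 5, 15, 25, 2, 21, 24, 20, 23]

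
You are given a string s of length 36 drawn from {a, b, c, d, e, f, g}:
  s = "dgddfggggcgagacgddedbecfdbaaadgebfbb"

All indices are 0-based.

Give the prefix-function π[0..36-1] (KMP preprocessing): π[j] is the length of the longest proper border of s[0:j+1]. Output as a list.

π[0] = 0
j=1 s[j]='g': π[1]=0 (border '')
j=2 s[j]='d': π[2]=1 (border 'd')
j=3 s[j]='d': k: 1→0; π[3]=1 (border 'd')
j=4 s[j]='f': k: 1→0; π[4]=0 (border '')
j=5 s[j]='g': π[5]=0 (border '')
j=6 s[j]='g': π[6]=0 (border '')
j=7 s[j]='g': π[7]=0 (border '')
j=8 s[j]='g': π[8]=0 (border '')
j=9 s[j]='c': π[9]=0 (border '')
j=10 s[j]='g': π[10]=0 (border '')
j=11 s[j]='a': π[11]=0 (border '')
j=12 s[j]='g': π[12]=0 (border '')
j=13 s[j]='a': π[13]=0 (border '')
j=14 s[j]='c': π[14]=0 (border '')
j=15 s[j]='g': π[15]=0 (border '')
j=16 s[j]='d': π[16]=1 (border 'd')
j=17 s[j]='d': k: 1→0; π[17]=1 (border 'd')
j=18 s[j]='e': k: 1→0; π[18]=0 (border '')
j=19 s[j]='d': π[19]=1 (border 'd')
j=20 s[j]='b': k: 1→0; π[20]=0 (border '')
j=21 s[j]='e': π[21]=0 (border '')
j=22 s[j]='c': π[22]=0 (border '')
j=23 s[j]='f': π[23]=0 (border '')
j=24 s[j]='d': π[24]=1 (border 'd')
j=25 s[j]='b': k: 1→0; π[25]=0 (border '')
j=26 s[j]='a': π[26]=0 (border '')
j=27 s[j]='a': π[27]=0 (border '')
j=28 s[j]='a': π[28]=0 (border '')
j=29 s[j]='d': π[29]=1 (border 'd')
j=30 s[j]='g': π[30]=2 (border 'dg')
j=31 s[j]='e': k: 2→0; π[31]=0 (border '')
j=32 s[j]='b': π[32]=0 (border '')
j=33 s[j]='f': π[33]=0 (border '')
j=34 s[j]='b': π[34]=0 (border '')
j=35 s[j]='b': π[35]=0 (border '')

[0, 0, 1, 1, 0, 0, 0, 0, 0, 0, 0, 0, 0, 0, 0, 0, 1, 1, 0, 1, 0, 0, 0, 0, 1, 0, 0, 0, 0, 1, 2, 0, 0, 0, 0, 0]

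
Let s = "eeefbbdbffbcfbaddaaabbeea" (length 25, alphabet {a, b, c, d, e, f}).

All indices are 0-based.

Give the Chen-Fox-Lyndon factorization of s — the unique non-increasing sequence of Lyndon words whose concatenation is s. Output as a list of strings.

["eeef", "bbdbffbcf", "b", "add", "aaabbee", "a"]

emit factor 1: 'eeef' (i=0, period=4)
emit factor 2: 'bbdbffbcf' (i=4, period=9)
emit factor 3: 'b' (i=13, period=1)
emit factor 4: 'add' (i=14, period=3)
emit factor 5: 'aaabbee' (i=17, period=7)
emit factor 6: 'a' (i=24, period=1)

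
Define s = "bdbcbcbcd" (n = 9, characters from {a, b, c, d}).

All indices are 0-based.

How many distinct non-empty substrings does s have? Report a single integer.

33

rank→(start, suffix):
  0 → (2, 'bcbcbcd')
  1 → (4, 'bcbcd')
  2 → (6, 'bcd')
  3 → (0, 'bdbcbcbcd')
  4 → (3, 'cbcbcd')
  5 → (5, 'cbcd')
  6 → (7, 'cd')
  7 → (8, 'd')
  8 → (1, 'dbcbcbcd')

SA = [2, 4, 6, 0, 3, 5, 7, 8, 1]
rank  pair      lcp
   1  s[2:],s[4:]  4  'bcbc'
   2  s[4:],s[6:]  2  'bc'
   3  s[6:],s[0:]  1  'b'
   4  s[0:],s[3:]  0  ''
   5  s[3:],s[5:]  3  'cbc'
   6  s[5:],s[7:]  1  'c'
   7  s[7:],s[8:]  0  ''
   8  s[8:],s[1:]  1  'd'

n(n+1)/2 = 9·10/2 = 45
Σ LCP = 0 + 4 + 2 + 1 + 0 + 3 + 1 + 0 + 1 = 12
distinct = 45 − 12 = 33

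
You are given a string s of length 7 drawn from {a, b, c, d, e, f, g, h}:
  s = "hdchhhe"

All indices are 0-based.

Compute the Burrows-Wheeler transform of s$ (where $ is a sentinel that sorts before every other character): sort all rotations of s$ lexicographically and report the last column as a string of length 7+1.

rank  rotation  last
    0  $hdchhhe  e
    1  chhhe$hd  d
    2  dchhhe$h  h
    3  e$hdchhh  h
    4  hdchhhe$  $
    5  he$hdchh  h
    6  hhe$hdch  h
    7  hhhe$hdc  c

edhh$hhc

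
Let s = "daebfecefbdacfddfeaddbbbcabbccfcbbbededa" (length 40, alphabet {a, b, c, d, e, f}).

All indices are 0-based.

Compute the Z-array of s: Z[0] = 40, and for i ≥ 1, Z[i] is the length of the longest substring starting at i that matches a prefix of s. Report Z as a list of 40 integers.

Z[0]=40
i=1: i≥r, start 0; Z[1]=0
i=2: i≥r, start 0; Z[2]=0
i=3: i≥r, start 0; Z[3]=0
i=4: i≥r, start 0; Z[4]=0
i=5: i≥r, start 0; Z[5]=0
i=6: i≥r, start 0; Z[6]=0
i=7: i≥r, start 0; Z[7]=0
i=8: i≥r, start 0; Z[8]=0
i=9: i≥r, start 0; Z[9]=0
i=10: i≥r, start 0; Z[10]=2 extend→box=[10,12)
i=11: min(r-i=1, Z[1]=0)=0; Z[11]=0
i=12: i≥r, start 0; Z[12]=0
i=13: i≥r, start 0; Z[13]=0
i=14: i≥r, start 0; Z[14]=1 extend→box=[14,15)
i=15: i≥r, start 0; Z[15]=1 extend→box=[15,16)
i=16: i≥r, start 0; Z[16]=0
i=17: i≥r, start 0; Z[17]=0
i=18: i≥r, start 0; Z[18]=0
i=19: i≥r, start 0; Z[19]=1 extend→box=[19,20)
i=20: i≥r, start 0; Z[20]=1 extend→box=[20,21)
i=21: i≥r, start 0; Z[21]=0
i=22: i≥r, start 0; Z[22]=0
i=23: i≥r, start 0; Z[23]=0
i=24: i≥r, start 0; Z[24]=0
i=25: i≥r, start 0; Z[25]=0
i=26: i≥r, start 0; Z[26]=0
i=27: i≥r, start 0; Z[27]=0
i=28: i≥r, start 0; Z[28]=0
i=29: i≥r, start 0; Z[29]=0
i=30: i≥r, start 0; Z[30]=0
i=31: i≥r, start 0; Z[31]=0
i=32: i≥r, start 0; Z[32]=0
i=33: i≥r, start 0; Z[33]=0
i=34: i≥r, start 0; Z[34]=0
i=35: i≥r, start 0; Z[35]=0
i=36: i≥r, start 0; Z[36]=1 extend→box=[36,37)
i=37: i≥r, start 0; Z[37]=0
i=38: i≥r, start 0; Z[38]=2 extend→box=[38,40)
i=39: min(r-i=1, Z[1]=0)=0; Z[39]=0

[40, 0, 0, 0, 0, 0, 0, 0, 0, 0, 2, 0, 0, 0, 1, 1, 0, 0, 0, 1, 1, 0, 0, 0, 0, 0, 0, 0, 0, 0, 0, 0, 0, 0, 0, 0, 1, 0, 2, 0]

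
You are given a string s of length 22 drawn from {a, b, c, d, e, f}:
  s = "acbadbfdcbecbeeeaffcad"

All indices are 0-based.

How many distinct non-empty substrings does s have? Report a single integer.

231

rank | idx | suffix
   0 |   0 | acbadbfdcbecbeeeaffcad
   1 |  20 | ad
   2 |   3 | adbfdcbecbeeeaffcad
   3 |  16 | affcad
   4 |   2 | badbfdcbecbeeeaffcad
   5 |   9 | becbeeeaffcad
   6 |  12 | beeeaffcad
   7 |   5 | bfdcbecbeeeaffcad
   8 |  19 | cad
   9 |   1 | cbadbfdcbecbeeeaffcad
  10 |   8 | cbecbeeeaffcad
  11 |  11 | cbeeeaffcad
  12 |  21 | d
  13 |   4 | dbfdcbecbeeeaffcad
  14 |   7 | dcbecbeeeaffcad
  15 |  15 | eaffcad
  16 |  10 | ecbeeeaffcad
  17 |  14 | eeaffcad
  18 |  13 | eeeaffcad
  19 |  18 | fcad
  20 |   6 | fdcbecbeeeaffcad
  21 |  17 | ffcad

SA = [0, 20, 3, 16, 2, 9, 12, 5, 19, 1, 8, 11, 21, 4, 7, 15, 10, 14, 13, 18, 6, 17]
[i] adj suffixes → lcp
  [1] 0/20 → 1 ('a')
  [2] 20/3 → 2 ('ad')
  [3] 3/16 → 1 ('a')
  [4] 16/2 → 0 ('')
  [5] 2/9 → 1 ('b')
  [6] 9/12 → 2 ('be')
  [7] 12/5 → 1 ('b')
  [8] 5/19 → 0 ('')
  [9] 19/1 → 1 ('c')
  [10] 1/8 → 2 ('cb')
  [11] 8/11 → 3 ('cbe')
  [12] 11/21 → 0 ('')
  [13] 21/4 → 1 ('d')
  [14] 4/7 → 1 ('d')
  [15] 7/15 → 0 ('')
  [16] 15/10 → 1 ('e')
  [17] 10/14 → 1 ('e')
  [18] 14/13 → 2 ('ee')
  [19] 13/18 → 0 ('')
  [20] 18/6 → 1 ('f')
  [21] 6/17 → 1 ('f')

n(n+1)/2 = 22·23/2 = 253
Σ LCP = 0 + 1 + 2 + 1 + 0 + 1 + 2 + 1 + 0 + 1 + 2 + 3 + 0 + 1 + 1 + 0 + 1 + 1 + 2 + 0 + 1 + 1 = 22
distinct = 253 − 22 = 231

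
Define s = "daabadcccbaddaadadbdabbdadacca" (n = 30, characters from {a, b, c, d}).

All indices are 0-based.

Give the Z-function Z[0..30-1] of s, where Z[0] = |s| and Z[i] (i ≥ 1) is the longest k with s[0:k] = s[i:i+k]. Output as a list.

Z[0]=30
i=1: fresh scan; Z[1]=0
i=2: fresh scan; Z[2]=0
i=3: fresh scan; Z[3]=0
i=4: fresh scan; Z[4]=0
i=5: fresh scan; Z[5]=1 extend→box=[5,6)
i=6: fresh scan; Z[6]=0
i=7: fresh scan; Z[7]=0
i=8: fresh scan; Z[8]=0
i=9: fresh scan; Z[9]=0
i=10: fresh scan; Z[10]=0
i=11: fresh scan; Z[11]=1 extend→box=[11,12)
i=12: fresh scan; Z[12]=3 extend→box=[12,15)
i=13: min(r-i=2, Z[1]=0)=0; Z[13]=0
i=14: min(r-i=1, Z[2]=0)=0; Z[14]=0
i=15: fresh scan; Z[15]=2 extend→box=[15,17)
i=16: min(r-i=1, Z[1]=0)=0; Z[16]=0
i=17: fresh scan; Z[17]=1 extend→box=[17,18)
i=18: fresh scan; Z[18]=0
i=19: fresh scan; Z[19]=2 extend→box=[19,21)
i=20: min(r-i=1, Z[1]=0)=0; Z[20]=0
i=21: fresh scan; Z[21]=0
i=22: fresh scan; Z[22]=0
i=23: fresh scan; Z[23]=2 extend→box=[23,25)
i=24: min(r-i=1, Z[1]=0)=0; Z[24]=0
i=25: fresh scan; Z[25]=2 extend→box=[25,27)
i=26: min(r-i=1, Z[1]=0)=0; Z[26]=0
i=27: fresh scan; Z[27]=0
i=28: fresh scan; Z[28]=0
i=29: fresh scan; Z[29]=0

[30, 0, 0, 0, 0, 1, 0, 0, 0, 0, 0, 1, 3, 0, 0, 2, 0, 1, 0, 2, 0, 0, 0, 2, 0, 2, 0, 0, 0, 0]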